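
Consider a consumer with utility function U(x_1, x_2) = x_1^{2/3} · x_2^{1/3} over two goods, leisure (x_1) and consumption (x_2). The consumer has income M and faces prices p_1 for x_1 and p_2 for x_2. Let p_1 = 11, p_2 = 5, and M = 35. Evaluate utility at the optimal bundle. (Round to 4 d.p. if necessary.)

V = 2.1897

The MRS is 2·x_2/x_1. Set MRS = p_1/p_2.
Rearranging, p_2·x_2 = (1/2)·p_1·x_1. Substituting into the budget gives p_1·x_1·(1 + (1/2)) = M.
Demand: x_1*(p_1,p_2,M) = 2/3·M/p_1 and x_2* = 1/3·M/p_2.
At p_1=11, p_2=5, M=35: x_1* = 2/3·35/11 = 2.1212, x_2* = 2.3333.
Utility at the optimum: U(2.1212, 2.3333) = 2.1897.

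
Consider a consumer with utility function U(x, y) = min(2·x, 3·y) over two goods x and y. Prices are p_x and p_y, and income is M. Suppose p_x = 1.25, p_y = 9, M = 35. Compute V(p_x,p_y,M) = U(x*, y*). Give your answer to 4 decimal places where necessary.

With perfect complements, no substitution: consume in ratio x:y = 3:2.
Budget: p_x·x + p_y·(2/3)·x = M, so (3·p_x + 2·p_y)·x = 3·M.
Demand: x*(p_x,p_y,M) = 3·M/(3·p_x + 2·p_y), y* = 2·M/(3·p_x + 2·p_y).
Here 3·1.25 + 2·9 = 21.75, giving x* = 4.8276 and y* = 3.2184.
Utility at the optimum: U(4.8276, 3.2184) = 9.6552.

V = 9.6552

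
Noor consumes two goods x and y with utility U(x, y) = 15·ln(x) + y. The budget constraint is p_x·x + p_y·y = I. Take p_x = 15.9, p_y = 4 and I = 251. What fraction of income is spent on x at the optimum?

share on x = 0.239

Set MRS = p_x/p_y: (15/x)/1 = p_x/p_y.
So x*(p_x,p_y) = 15·p_y/p_x, independent of income; and y* = (I − 15·p_y)/p_y.
At the given prices: x* = 15·4/15.9 = 3.7736, and y* = 47.75.
Expenditure on x: 15.9·3.7736 = 60; share = 0.239.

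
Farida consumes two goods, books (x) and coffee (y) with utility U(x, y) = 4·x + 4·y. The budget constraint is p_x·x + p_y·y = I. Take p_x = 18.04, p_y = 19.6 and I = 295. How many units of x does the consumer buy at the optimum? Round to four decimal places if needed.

Perfect substitutes: compare marginal utility per dollar. 4/p_x vs 4/p_y → 0.2217 vs 0.2041.
x gives more utility per dollar, so spend all income on x: x* = I/p_x, y* = 0.
Numerically: x* = 16.3525, y* = 0.

x* = 16.3525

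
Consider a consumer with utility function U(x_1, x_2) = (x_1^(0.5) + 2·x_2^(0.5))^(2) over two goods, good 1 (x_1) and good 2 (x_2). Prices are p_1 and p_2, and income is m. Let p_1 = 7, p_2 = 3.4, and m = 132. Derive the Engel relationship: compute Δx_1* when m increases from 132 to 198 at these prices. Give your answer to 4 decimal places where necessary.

With the ratio pinned down, the budget gives x_1* = m/(p_1 + p_2·(x_2/x_1)) and x_2* = (x_2/x_1)·x_1*.
Numerically x_2/x_1 = 16.955017, so x_1* = 132/(7 + 3.4·16.955017) = 2.0419.
At m' = 198: x_1* = 3.0628. Change: 3.0628 − 2.0419 = 1.0209.

Δx_1* = 1.0209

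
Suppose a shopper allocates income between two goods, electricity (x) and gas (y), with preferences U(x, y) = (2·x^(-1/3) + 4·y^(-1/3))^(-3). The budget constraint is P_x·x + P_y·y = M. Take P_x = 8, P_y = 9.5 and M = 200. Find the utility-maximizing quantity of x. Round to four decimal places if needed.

MU_x ∝ 2·x^(-4/3), MU_y ∝ 4·y^(-4/3), so MRS = (1/2)·(y/x)^(4/3) = P_x/P_y.
Hence y/x = (2·P_x/P_y)^(1/(4/3)), i.e. raised to the 0.75 power.
With the ratio pinned down, the budget gives x* = M/(P_x + P_y·(y/x)) and y* = (y/x)·x*.
Numerically y/x = 1.478418, so x* = 200/(8 + 9.5·1.478418) = 9.0724.

x* = 9.0724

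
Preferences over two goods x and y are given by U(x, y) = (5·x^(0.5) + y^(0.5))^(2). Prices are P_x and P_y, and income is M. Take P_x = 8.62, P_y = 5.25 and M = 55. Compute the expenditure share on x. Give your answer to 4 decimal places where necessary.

From the CES first-order condition, 5·(y/x)^(0.5) = P_x/P_y.
Solve for the ratio: y/x = [(1/5)·P_x/P_y]^(2).
With the ratio pinned down, the budget gives x* = M/(P_x + P_y·(y/x)) and y* = (y/x)·x*.
Numerically y/x = 0.107834, so x* = 55/(8.62 + 5.25·0.107834) = 5.9873 and y* = 0.107834·5.9873 = 0.6456.
Expenditure on x: 8.62·5.9873 = 51.6104; share = 0.9384.

share on x = 0.9384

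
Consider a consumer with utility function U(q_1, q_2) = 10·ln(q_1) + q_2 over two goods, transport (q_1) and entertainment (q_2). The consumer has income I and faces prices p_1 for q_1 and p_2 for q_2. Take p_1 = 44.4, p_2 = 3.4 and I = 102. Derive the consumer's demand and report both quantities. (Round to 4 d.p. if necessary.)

q_1* = 0.7658, q_2* = 20

MU_q_1 = 10/q_1, MU_q_2 = 1. Tangency: 10/q_1 = p_1/p_2.
So q_1*(p_1,p_2) = 10·p_2/p_1, independent of income; and q_2* = (I − 10·p_2)/p_2.
At the given prices: q_1* = 10·3.4/44.4 = 0.7658, and q_2* = 20.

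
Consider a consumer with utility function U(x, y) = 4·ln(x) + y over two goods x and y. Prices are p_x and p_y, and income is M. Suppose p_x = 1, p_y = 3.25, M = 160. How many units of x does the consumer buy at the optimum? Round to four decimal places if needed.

x* = 13

Set MRS = p_x/p_y: (4/x)/1 = p_x/p_y.
So x*(p_x,p_y) = 4·p_y/p_x, independent of income; and y* = (M − 4·p_y)/p_y.
At the given prices: x* = 4·3.25/1 = 13.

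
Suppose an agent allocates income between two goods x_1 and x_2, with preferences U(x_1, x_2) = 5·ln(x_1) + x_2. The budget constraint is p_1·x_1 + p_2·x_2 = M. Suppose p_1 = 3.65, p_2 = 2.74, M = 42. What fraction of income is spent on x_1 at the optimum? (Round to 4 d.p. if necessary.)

MU_x_1 = 5/x_1, MU_x_2 = 1. Tangency: 5/x_1 = p_1/p_2.
So x_1*(p_1,p_2) = 5·p_2/p_1, independent of income; and x_2* = (M − 5·p_2)/p_2.
At the given prices: x_1* = 5·2.74/3.65 = 3.7534, and x_2* = 10.3285.
Expenditure on x_1: 3.65·3.7534 = 13.7; share = 0.3262.

share on x_1 = 0.3262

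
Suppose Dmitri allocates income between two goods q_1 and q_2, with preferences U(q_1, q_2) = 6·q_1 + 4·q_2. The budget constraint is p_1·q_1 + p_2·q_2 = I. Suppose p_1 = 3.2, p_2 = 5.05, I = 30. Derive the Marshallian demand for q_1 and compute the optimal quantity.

q_1* = 9.375

Linear utility — the consumer picks whichever good has higher MU/price: 6/3.2 = 1.875 vs 4/5.05 = 0.7921.
q_1 gives more utility per dollar, so spend all income on q_1: q_1* = I/p_1, q_2* = 0.
Numerically: q_1* = 9.375, q_2* = 0.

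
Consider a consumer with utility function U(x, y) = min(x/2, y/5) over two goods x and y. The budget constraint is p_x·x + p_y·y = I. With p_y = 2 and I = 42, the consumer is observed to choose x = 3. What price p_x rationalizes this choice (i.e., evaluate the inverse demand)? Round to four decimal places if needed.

p_x = 9

With perfect complements, no substitution: consume in ratio x:y = 2:5.
Budget: p_x·x + p_y·(5/2)·x = I, so (2·p_x + 5·p_y)·x = 2·I.
Demand: x*(p_x,p_y,I) = 2·I/(2·p_x + 5·p_y), y* = 5·I/(2·p_x + 5·p_y).
Set x* = 3 in the demand function and solve for p_x: p_x = 9.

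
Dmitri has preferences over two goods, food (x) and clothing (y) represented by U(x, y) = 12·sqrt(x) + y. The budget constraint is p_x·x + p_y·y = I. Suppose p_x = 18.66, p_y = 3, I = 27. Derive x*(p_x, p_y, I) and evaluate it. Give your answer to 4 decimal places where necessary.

Utility is quasi-linear in y; the FOC for x is 6/√x = p_x/p_y.
Thus x* = (6·p_y/p_x)² — independent of I — with the rest of income spent on y.
Plugging in: x* = (6·3/18.66)² = 0.9305.

x* = 0.9305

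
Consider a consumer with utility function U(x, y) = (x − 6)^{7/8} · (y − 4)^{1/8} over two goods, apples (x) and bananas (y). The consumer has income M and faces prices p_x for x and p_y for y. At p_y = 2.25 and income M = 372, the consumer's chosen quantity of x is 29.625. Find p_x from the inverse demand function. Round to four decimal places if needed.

Let x' = x−6, y' = y−4. MRS = 7·y'/x' = p_x/p_y.
Substituting into the budget: x* = 6 + 0.875·(M − 6·p_x − 4·p_y)/p_x, and y* = 4 + 0.125·(…)/p_y.
Set x* = 29.625 in the demand function and solve for p_x: p_x = 11.

p_x = 11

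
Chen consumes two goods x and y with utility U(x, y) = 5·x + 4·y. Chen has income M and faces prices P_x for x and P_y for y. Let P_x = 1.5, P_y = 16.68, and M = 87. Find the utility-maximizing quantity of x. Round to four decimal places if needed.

x* = 58

Linear utility — the consumer picks whichever good has higher MU/price: 5/1.5 = 3.3333 vs 4/16.68 = 0.2398.
x gives more utility per dollar, so spend all income on x: x* = M/P_x, y* = 0.
Numerically: x* = 58, y* = 0.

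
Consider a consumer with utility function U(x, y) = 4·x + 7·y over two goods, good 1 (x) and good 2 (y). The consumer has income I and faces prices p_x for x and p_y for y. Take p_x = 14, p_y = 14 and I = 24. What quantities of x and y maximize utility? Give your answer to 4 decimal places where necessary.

Linear utility — the consumer picks whichever good has higher MU/price: 4/14 = 0.2857 vs 7/14 = 0.5.
y gives more utility per dollar, so spend all income on y: y* = I/p_y, x* = 0.
Numerically: x* = 0, y* = 1.7143.

x* = 0, y* = 1.7143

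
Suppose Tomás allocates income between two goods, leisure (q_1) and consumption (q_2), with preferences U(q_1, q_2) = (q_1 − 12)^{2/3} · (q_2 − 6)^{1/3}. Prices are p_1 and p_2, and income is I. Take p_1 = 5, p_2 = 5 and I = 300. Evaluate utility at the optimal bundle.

Let q_1' = q_1−12, q_2' = q_2−6. MRS = 2·q_2'/q_1' = p_1/p_2.
After buying the subsistence bundle (12, 6), a share 2/3 of the remaining income goes to q_1: q_1* = 12 + 2/3·(I − 12p_1 − 6p_2)/p_1.
Discretionary income = 300 − 12·5 − 6·5 = 210; q_1* = 12 + 2/3·210/5 = 40; q_2* = 6 + 1/3·210/5 = 20.
Utility at the optimum: U(40, 20) = 22.2236.

V = 22.2236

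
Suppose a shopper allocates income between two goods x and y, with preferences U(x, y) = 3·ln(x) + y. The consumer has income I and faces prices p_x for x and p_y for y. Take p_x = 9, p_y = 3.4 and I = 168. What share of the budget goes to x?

share on x = 0.0607

MU_x = 3/x, MU_y = 1. Tangency: 3/x = p_x/p_y.
So x*(p_x,p_y) = 3·p_y/p_x, independent of income; and y* = (I − 3·p_y)/p_y.
At the given prices: x* = 3·3.4/9 = 1.1333, and y* = 46.4118.
Expenditure on x: 9·1.1333 = 10.2; share = 0.0607.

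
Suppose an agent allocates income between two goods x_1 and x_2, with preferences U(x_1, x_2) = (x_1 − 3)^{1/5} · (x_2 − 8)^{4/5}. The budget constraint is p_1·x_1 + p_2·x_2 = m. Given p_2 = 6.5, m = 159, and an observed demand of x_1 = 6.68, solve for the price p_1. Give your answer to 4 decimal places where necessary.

p_1 = 5

This is Cobb-Douglas in (x_1−3, x_2−8): tangency gives 0.2·p_2·(x_2−8) = 0.8·p_1·(x_1−3).
Substituting into the budget: x_1* = 3 + 0.2·(m − 3·p_1 − 8·p_2)/p_1, and x_2* = 8 + 0.8·(…)/p_2.
Set x_1* = 6.68 in the demand function and solve for p_1: p_1 = 5.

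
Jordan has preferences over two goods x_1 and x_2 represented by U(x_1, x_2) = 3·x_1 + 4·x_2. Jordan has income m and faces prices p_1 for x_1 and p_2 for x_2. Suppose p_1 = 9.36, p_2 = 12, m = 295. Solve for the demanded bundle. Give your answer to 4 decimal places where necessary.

Linear utility — the consumer picks whichever good has higher MU/price: 3/9.36 = 0.3205 vs 4/12 = 0.3333.
x_2 gives more utility per dollar, so spend all income on x_2: x_2* = m/p_2, x_1* = 0.
Numerically: x_1* = 0, x_2* = 24.5833.

x_1* = 0, x_2* = 24.5833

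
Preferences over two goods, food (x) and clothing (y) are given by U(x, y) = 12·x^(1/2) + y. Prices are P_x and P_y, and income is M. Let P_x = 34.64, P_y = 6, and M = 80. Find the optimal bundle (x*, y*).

Solve: √x = 6·P_y/P_x, so x*(P_x,P_y) = (6·P_y/P_x)², and y* = (M − P_x·x*)/P_y.
Plugging in: x* = (6·6/34.64)² = 1.0801, y* = 7.0978.

x* = 1.0801, y* = 7.0978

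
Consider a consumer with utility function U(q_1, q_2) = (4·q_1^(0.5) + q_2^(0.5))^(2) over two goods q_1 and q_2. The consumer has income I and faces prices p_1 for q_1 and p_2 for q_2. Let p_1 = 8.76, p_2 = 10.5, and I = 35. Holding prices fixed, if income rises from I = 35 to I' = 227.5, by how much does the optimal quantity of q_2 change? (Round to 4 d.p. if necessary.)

MRS = MU_q_1/MU_q_2 = 4·(q_2/q_1)^(0.5). Set equal to p_1/p_2.
Hence q_2/q_1 = ((1/4)·p_1/p_2)^(1/(0.5)), i.e. raised to the 2 power.
Substitute q_2 = (q_2/q_1)·q_1 into the budget: q_1* = I/(p_1 + p_2·(q_2/q_1)).
Numerically q_2/q_1 = 0.043502, so q_1* = 35/(8.76 + 10.5·0.043502) = 3.7974 and q_2* = 0.043502·3.7974 = 0.1652.
At I' = 227.5: q_2* = 1.0738. Change: 1.0738 − 0.1652 = 0.9086.

Δq_2* = 0.9086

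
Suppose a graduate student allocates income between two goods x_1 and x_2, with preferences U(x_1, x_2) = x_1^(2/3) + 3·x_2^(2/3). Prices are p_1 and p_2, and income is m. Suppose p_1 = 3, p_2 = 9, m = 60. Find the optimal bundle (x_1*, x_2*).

x_1* = 5, x_2* = 5

MU_x_1 ∝ x_1^(-1/3), MU_x_2 ∝ 3·x_2^(-1/3), so MRS = (1/3)·(x_2/x_1)^(1/3) = p_1/p_2.
Hence x_2/x_1 = (3·p_1/p_2)^(1/(1/3)), i.e. raised to the 3 power.
With the ratio pinned down, the budget gives x_1* = m/(p_1 + p_2·(x_2/x_1)) and x_2* = (x_2/x_1)·x_1*.
Numerically x_2/x_1 = 1, so x_1* = 60/(3 + 9·1) = 5 and x_2* = 1·5 = 5.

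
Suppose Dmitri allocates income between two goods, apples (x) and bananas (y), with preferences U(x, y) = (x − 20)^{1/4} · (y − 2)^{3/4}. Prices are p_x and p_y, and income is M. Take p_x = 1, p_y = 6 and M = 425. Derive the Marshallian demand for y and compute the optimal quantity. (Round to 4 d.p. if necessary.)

This is Cobb-Douglas in (x−20, y−2): tangency gives 0.25·p_y·(y−2) = 0.75·p_x·(x−20).
Substituting into the budget: x* = 20 + 0.25·(M − 20·p_x − 2·p_y)/p_x, and y* = 2 + 0.75·(…)/p_y.
Discretionary income = 425 − 20·1 − 2·6 = 393; y* = 2 + 0.75·393/6 = 51.125.

y* = 51.125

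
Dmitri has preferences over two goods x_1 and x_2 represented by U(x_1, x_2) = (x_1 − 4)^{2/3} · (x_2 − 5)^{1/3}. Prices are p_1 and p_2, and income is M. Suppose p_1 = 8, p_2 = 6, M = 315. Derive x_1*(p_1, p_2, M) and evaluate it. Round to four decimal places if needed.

x_1* = 25.0833

MRS = 2·(x_2−5)/(x_1−4). Tangency with p_1/p_2 gives x_2−5 = (1/2)·(p_1/p_2)·(x_1−4).
After buying the subsistence bundle (4, 5), a share 2/3 of the remaining income goes to x_1: x_1* = 4 + 2/3·(M − 4p_1 − 5p_2)/p_1.
Discretionary income = 315 − 4·8 − 5·6 = 253; x_1* = 4 + 2/3·253/8 = 25.0833.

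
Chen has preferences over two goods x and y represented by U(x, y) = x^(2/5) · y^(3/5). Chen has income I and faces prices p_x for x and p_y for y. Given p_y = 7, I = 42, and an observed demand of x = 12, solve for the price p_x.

p_x = 1.4

MU_x/MU_y = (0.4·y)/(0.6·x); tangency sets this equal to p_x/p_y.
So 0.4·p_y·y = 0.6·p_x·x; combined with the budget, a share 0.4 of income goes to x.
Demand: x*(p_x,p_y,I) = 0.4·I/p_x and y* = 0.6·I/p_y.
Set x* = 12 in the demand function and solve for p_x: p_x = 1.4.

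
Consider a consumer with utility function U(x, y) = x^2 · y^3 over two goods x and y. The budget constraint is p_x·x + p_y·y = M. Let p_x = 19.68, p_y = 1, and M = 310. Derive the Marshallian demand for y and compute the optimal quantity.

y* = 186

Tangency: MRS = (2/3)·y/x = p_x/p_y.
So 2·p_y·y = 3·p_x·x; combined with the budget, a share 0.4 of income goes to x.
Demand: x*(p_x,p_y,M) = 0.4·M/p_x and y* = 0.6·M/p_y.
At p_x=19.68, p_y=1, M=310: y* = 0.6·310/1 = 186.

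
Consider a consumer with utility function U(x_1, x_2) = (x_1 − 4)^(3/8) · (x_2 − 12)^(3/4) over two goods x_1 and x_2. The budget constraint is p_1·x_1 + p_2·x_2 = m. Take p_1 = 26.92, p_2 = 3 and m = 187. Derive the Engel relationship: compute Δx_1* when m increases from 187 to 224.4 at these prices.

Δx_1* = 0.4631

MRS = (1/2)·(x_2−12)/(x_1−4). Tangency with p_1/p_2 gives x_2−12 = 2·(p_1/p_2)·(x_1−4).
Substituting into the budget: x_1* = 4 + 1/3·(m − 4·p_1 − 12·p_2)/p_1, and x_2* = 12 + 2/3·(…)/p_2.
Discretionary income = 187 − 4·26.92 − 12·3 = 43.32; x_1* = 4 + 1/3·43.32/26.92 = 4.5364.
At m' = 224.4: x_1* = 4.9995. Change: 4.9995 − 4.5364 = 0.4631.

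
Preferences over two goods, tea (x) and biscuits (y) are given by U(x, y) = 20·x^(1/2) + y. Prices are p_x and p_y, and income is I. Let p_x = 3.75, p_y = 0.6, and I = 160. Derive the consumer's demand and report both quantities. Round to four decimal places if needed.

x* = 2.56, y* = 250.6667

Set MRS = p_x/p_y: 10·x^(−1/2) = p_x/p_y.
Solve: √x = 10·p_y/p_x, so x*(p_x,p_y) = (10·p_y/p_x)², and y* = (I − p_x·x*)/p_y.
Plugging in: x* = (10·0.6/3.75)² = 2.56, y* = 250.6667.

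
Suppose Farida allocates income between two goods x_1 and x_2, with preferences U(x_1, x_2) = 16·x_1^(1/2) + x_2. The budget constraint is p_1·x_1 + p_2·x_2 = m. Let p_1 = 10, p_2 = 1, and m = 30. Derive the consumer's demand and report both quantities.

x_1* = 0.64, x_2* = 23.6

Utility is quasi-linear in x_2; the FOC for x_1 is 8/√x_1 = p_1/p_2.
Thus x_1* = (8·p_2/p_1)² — independent of m — with the rest of income spent on x_2.
Plugging in: x_1* = (8·1/10)² = 0.64, x_2* = 23.6.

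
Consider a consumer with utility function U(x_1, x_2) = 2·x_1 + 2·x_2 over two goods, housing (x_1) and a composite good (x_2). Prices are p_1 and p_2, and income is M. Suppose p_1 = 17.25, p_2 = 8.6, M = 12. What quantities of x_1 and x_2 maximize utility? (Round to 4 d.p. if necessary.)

x_1* = 0, x_2* = 1.3953

Linear utility — the consumer picks whichever good has higher MU/price: 2/17.25 = 0.1159 vs 2/8.6 = 0.2326.
x_2 gives more utility per dollar, so spend all income on x_2: x_2* = M/p_2, x_1* = 0.
Numerically: x_1* = 0, x_2* = 1.3953.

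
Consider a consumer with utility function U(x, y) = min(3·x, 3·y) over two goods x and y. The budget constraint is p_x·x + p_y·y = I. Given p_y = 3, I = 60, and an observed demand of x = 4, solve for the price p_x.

With perfect complements, no substitution: consume in ratio x:y = 3:3.
Budget: p_x·x + p_y·x = I, so (3·p_x + 3·p_y)·x = 3·I.
Demand: x*(p_x,p_y,I) = 3·I/(3·p_x + 3·p_y), y* = 3·I/(3·p_x + 3·p_y).
Set x* = 4 in the demand function and solve for p_x: p_x = 12.

p_x = 12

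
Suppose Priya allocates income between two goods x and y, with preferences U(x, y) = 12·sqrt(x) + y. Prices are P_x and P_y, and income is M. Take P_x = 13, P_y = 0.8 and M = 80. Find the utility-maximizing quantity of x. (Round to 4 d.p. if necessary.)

x* = 0.1363

MU_x = 6/√x, MU_y = 1. Tangency: 6/√x = P_x/P_y.
Solve: √x = 6·P_y/P_x, so x*(P_x,P_y) = (6·P_y/P_x)², and y* = (M − P_x·x*)/P_y.
Plugging in: x* = (6·0.8/13)² = 0.1363.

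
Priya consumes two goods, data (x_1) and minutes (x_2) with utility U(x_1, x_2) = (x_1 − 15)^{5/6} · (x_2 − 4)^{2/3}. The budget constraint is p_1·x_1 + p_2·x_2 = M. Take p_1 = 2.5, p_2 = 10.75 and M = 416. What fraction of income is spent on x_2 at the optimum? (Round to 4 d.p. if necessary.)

share on x_2 = 0.4618

Let x_1' = x_1−15, x_2' = x_2−4. MRS = (5/4)·x_2'/x_1' = p_1/p_2.
Substituting into the budget: x_1* = 15 + 5/9·(M − 15·p_1 − 4·p_2)/p_1, and x_2* = 4 + 4/9·(…)/p_2.
Discretionary income = 416 − 15·2.5 − 4·10.75 = 335.5; x_1* = 15 + 5/9·335.5/2.5 = 89.5556; x_2* = 4 + 4/9·335.5/10.75 = 17.8708.
Expenditure on x_2: 10.75·17.8708 = 192.1111; share = 0.4618.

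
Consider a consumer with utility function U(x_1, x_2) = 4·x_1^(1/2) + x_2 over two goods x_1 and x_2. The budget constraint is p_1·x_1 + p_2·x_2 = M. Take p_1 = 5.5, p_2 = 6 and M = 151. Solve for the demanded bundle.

Set MRS = p_1/p_2: 2·x_1^(−1/2) = p_1/p_2.
Thus x_1* = (2·p_2/p_1)² — independent of M — with the rest of income spent on x_2.
Plugging in: x_1* = (2·6/5.5)² = 4.7603, x_2* = 20.803.

x_1* = 4.7603, x_2* = 20.803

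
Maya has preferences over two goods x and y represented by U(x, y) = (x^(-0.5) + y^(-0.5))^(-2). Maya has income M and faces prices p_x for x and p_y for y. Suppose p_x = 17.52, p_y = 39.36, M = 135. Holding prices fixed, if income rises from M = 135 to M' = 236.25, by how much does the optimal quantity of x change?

Δx* = 2.5021

Substitute y = (y/x)·x into the budget: x* = M/(p_x + p_y·(y/x)).
Numerically y/x = 0.582979, so x* = 135/(17.52 + 39.36·0.582979) = 3.3361.
At M' = 236.25: x* = 5.8382. Change: 5.8382 − 3.3361 = 2.5021.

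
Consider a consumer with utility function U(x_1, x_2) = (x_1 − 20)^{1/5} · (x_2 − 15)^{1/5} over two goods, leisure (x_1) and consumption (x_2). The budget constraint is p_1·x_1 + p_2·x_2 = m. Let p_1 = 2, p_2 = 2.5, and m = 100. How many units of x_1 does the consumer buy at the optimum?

MRS = (x_2−15)/(x_1−20). Tangency with p_1/p_2 gives x_2−15 = (p_1/p_2)·(x_1−20).
After buying the subsistence bundle (20, 15), a share 0.5 of the remaining income goes to x_1: x_1* = 20 + 0.5·(m − 20p_1 − 15p_2)/p_1.
Discretionary income = 100 − 20·2 − 15·2.5 = 22.5; x_1* = 20 + 0.5·22.5/2 = 25.625.

x_1* = 25.625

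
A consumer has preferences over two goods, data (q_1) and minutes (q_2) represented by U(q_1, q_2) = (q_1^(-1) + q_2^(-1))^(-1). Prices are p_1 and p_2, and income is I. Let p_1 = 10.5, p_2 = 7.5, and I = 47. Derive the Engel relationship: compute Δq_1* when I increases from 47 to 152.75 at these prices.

With the ratio pinned down, the budget gives q_1* = I/(p_1 + p_2·(q_2/q_1)) and q_2* = (q_2/q_1)·q_1*.
Numerically q_2/q_1 = 1.183216, so q_1* = 47/(10.5 + 7.5·1.183216) = 2.4259.
At I' = 152.75: q_1* = 7.8842. Change: 7.8842 − 2.4259 = 5.4583.

Δq_1* = 5.4583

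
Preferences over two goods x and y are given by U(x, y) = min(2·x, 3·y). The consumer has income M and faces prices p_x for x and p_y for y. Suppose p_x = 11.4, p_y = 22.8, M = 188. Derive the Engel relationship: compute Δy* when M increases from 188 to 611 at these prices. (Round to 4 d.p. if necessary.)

Leontief preferences: the optimum is at the kink where x/3 = y/2, i.e. y = (2/3)·x.
Budget: p_x·x + p_y·(2/3)·x = M, so (3·p_x + 2·p_y)·x = 3·M.
Demand: x*(p_x,p_y,M) = 3·M/(3·p_x + 2·p_y), y* = 2·M/(3·p_x + 2·p_y).
Here 3·11.4 + 2·22.8 = 79.8, giving y* = 4.7118.
At M' = 611: y* = 15.3133. Change: 15.3133 − 4.7118 = 10.6015.

Δy* = 10.6015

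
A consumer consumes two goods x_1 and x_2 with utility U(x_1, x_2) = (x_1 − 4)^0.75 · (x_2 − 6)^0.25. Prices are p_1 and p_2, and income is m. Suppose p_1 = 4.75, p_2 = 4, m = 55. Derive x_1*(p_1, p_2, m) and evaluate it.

x_1* = 5.8947

MRS = 3·(x_2−6)/(x_1−4). Tangency with p_1/p_2 gives x_2−6 = (1/3)·(p_1/p_2)·(x_1−4).
Substituting into the budget: x_1* = 4 + 0.75·(m − 4·p_1 − 6·p_2)/p_1, and x_2* = 6 + 0.25·(…)/p_2.
Discretionary income = 55 − 4·4.75 − 6·4 = 12; x_1* = 4 + 0.75·12/4.75 = 5.8947.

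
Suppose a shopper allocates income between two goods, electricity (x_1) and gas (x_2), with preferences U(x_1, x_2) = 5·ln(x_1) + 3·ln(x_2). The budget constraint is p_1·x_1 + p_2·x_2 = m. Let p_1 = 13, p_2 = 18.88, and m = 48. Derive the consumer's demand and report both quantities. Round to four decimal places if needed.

x_1* = 2.3077, x_2* = 0.9534

The MRS is (5/3)·x_2/x_1. Set MRS = p_1/p_2.
Rearranging, p_2·x_2 = (3/5)·p_1·x_1. Substituting into the budget gives p_1·x_1·(1 + (3/5)) = m.
Demand: x_1*(p_1,p_2,m) = 0.625·m/p_1 and x_2* = 0.375·m/p_2.
At p_1=13, p_2=18.88, m=48: x_1* = 0.625·48/13 = 2.3077, x_2* = 0.9534.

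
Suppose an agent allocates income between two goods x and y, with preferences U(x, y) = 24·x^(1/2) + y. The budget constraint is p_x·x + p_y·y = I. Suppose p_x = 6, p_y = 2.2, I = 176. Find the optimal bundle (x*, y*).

x* = 19.36, y* = 27.2

Solve: √x = 12·p_y/p_x, so x*(p_x,p_y) = (12·p_y/p_x)², and y* = (I − p_x·x*)/p_y.
Plugging in: x* = (12·2.2/6)² = 19.36, y* = 27.2.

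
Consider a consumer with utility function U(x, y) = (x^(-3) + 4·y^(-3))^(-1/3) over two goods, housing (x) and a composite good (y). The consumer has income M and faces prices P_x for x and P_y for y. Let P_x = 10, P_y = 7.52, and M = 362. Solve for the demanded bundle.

x* = 16.8998, y* = 25.6651

From the CES first-order condition, (1/4)·(y/x)^(4) = P_x/P_y.
Hence y/x = (4·P_x/P_y)^(1/(4)), i.e. raised to the 0.25 power.
Substitute y = (y/x)·x into the budget: x* = M/(P_x + P_y·(y/x)).
Numerically y/x = 1.51866, so x* = 362/(10 + 7.52·1.51866) = 16.8998 and y* = 1.51866·16.8998 = 25.6651.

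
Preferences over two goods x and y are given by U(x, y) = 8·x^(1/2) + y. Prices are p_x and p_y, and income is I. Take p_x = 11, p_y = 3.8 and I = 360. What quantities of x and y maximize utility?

x* = 1.9094, y* = 89.2096

Utility is quasi-linear in y; the FOC for x is 4/√x = p_x/p_y.
Solve: √x = 4·p_y/p_x, so x*(p_x,p_y) = (4·p_y/p_x)², and y* = (I − p_x·x*)/p_y.
Plugging in: x* = (4·3.8/11)² = 1.9094, y* = 89.2096.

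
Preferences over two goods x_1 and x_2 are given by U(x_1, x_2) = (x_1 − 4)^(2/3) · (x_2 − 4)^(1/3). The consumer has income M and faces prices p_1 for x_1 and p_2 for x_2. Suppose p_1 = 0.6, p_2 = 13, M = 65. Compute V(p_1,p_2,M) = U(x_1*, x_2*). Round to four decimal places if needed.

V = 3.3532

Let x_1' = x_1−4, x_2' = x_2−4. MRS = 2·x_2'/x_1' = p_1/p_2.
Substituting into the budget: x_1* = 4 + 2/3·(M − 4·p_1 − 4·p_2)/p_1, and x_2* = 4 + 1/3·(…)/p_2.
Discretionary income = 65 − 4·0.6 − 4·13 = 10.6; x_1* = 4 + 2/3·10.6/0.6 = 15.7778; x_2* = 4 + 1/3·10.6/13 = 4.2718.
Utility at the optimum: U(15.7778, 4.2718) = 3.3532.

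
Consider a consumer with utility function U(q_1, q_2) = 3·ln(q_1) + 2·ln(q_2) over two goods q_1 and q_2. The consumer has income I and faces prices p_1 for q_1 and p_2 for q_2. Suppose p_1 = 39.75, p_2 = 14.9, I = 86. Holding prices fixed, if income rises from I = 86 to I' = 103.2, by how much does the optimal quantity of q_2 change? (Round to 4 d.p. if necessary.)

Δq_2* = 0.4617

MU_q_1/MU_q_2 = (3·q_2)/(2·q_1); tangency sets this equal to p_1/p_2.
So 3·p_2·q_2 = 2·p_1·q_1; combined with the budget, a share 0.6 of income goes to q_1.
Demand: q_1*(p_1,p_2,I) = 0.6·I/p_1 and q_2* = 0.4·I/p_2.
At p_1=39.75, p_2=14.9, I=86: q_2* = 0.4·86/14.9 = 2.3087.
At I' = 103.2: q_2* = 2.7705. Change: 2.7705 − 2.3087 = 0.4617.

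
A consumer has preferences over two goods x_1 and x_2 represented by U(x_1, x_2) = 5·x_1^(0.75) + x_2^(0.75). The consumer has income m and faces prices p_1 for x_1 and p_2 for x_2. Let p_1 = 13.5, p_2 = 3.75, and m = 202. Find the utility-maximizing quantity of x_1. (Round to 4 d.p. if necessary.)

x_1* = 13.9236

With the ratio pinned down, the budget gives x_1* = m/(p_1 + p_2·(x_2/x_1)) and x_2* = (x_2/x_1)·x_1*.
Numerically x_2/x_1 = 0.268739, so x_1* = 202/(13.5 + 3.75·0.268739) = 13.9236.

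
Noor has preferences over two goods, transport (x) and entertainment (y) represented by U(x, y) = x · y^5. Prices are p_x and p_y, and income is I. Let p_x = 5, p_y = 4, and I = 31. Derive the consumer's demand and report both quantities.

x* = 1.0333, y* = 6.4583

Demand: x*(p_x,p_y,I) = 1/6·I/p_x and y* = 5/6·I/p_y.
At p_x=5, p_y=4, I=31: x* = 1/6·31/5 = 1.0333, y* = 6.4583.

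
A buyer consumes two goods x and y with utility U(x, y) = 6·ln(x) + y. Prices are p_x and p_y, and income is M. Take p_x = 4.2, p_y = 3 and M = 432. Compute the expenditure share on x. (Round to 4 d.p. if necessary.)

MU_x = 6/x, MU_y = 1. Tangency: 6/x = p_x/p_y.
So x*(p_x,p_y) = 6·p_y/p_x, independent of income; and y* = (M − 6·p_y)/p_y.
At the given prices: x* = 6·3/4.2 = 4.2857, and y* = 138.
Expenditure on x: 4.2·4.2857 = 18; share = 0.0417.

share on x = 0.0417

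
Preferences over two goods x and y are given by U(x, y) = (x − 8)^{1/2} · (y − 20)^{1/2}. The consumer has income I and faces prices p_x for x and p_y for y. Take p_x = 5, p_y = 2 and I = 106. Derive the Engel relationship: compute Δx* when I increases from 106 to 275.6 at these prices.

Δx* = 16.96

Discretionary income = 106 − 8·5 − 20·2 = 26; x* = 8 + 0.5·26/5 = 10.6.
At I' = 275.6: x* = 27.56. Change: 27.56 − 10.6 = 16.96.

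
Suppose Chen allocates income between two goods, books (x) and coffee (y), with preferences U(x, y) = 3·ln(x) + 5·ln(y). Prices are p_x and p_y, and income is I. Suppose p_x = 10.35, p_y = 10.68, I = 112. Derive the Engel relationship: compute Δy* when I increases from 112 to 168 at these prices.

Δy* = 3.2772

Tangency: MRS = (3/5)·y/x = p_x/p_y.
So 3·p_y·y = 5·p_x·x; combined with the budget, a share 0.375 of income goes to x.
Demand: x*(p_x,p_y,I) = 0.375·I/p_x and y* = 0.625·I/p_y.
At p_x=10.35, p_y=10.68, I=112: y* = 0.625·112/10.68 = 6.5543.
At I' = 168: y* = 9.8315. Change: 9.8315 − 6.5543 = 3.2772.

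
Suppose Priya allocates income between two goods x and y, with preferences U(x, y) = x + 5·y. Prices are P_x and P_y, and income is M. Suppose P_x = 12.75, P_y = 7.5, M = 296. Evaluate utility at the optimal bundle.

V = 197.3333

y gives more utility per dollar, so spend all income on y: y* = M/P_y, x* = 0.
Numerically: x* = 0, y* = 39.4667.
Utility at the optimum: U(0, 39.4667) = 197.3333.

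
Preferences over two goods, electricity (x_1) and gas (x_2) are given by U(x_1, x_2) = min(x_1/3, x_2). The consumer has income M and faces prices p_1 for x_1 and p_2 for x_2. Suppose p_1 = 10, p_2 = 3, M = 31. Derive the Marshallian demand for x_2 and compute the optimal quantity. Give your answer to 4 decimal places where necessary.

x_2* = 0.9394

Leontief preferences: the optimum is at the kink where x_1/3 = x_2/1, i.e. x_2 = (1/3)·x_1.
Budget: p_1·x_1 + p_2·(1/3)·x_1 = M, so (3·p_1 + p_2)·x_1 = 3·M.
Demand: x_1*(p_1,p_2,M) = 3·M/(3·p_1 + p_2), x_2* = M/(3·p_1 + p_2).
Here 3·10 + 3 = 33, giving x_2* = 0.9394.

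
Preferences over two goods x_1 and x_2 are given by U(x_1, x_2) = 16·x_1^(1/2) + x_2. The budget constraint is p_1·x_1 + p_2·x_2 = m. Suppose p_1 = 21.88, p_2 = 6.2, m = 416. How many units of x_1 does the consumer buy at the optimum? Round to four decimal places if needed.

x_1* = 5.1389

MU_x_1 = 8/√x_1, MU_x_2 = 1. Tangency: 8/√x_1 = p_1/p_2.
Solve: √x_1 = 8·p_2/p_1, so x_1*(p_1,p_2) = (8·p_2/p_1)², and x_2* = (m − p_1·x_1*)/p_2.
Plugging in: x_1* = (8·6.2/21.88)² = 5.1389.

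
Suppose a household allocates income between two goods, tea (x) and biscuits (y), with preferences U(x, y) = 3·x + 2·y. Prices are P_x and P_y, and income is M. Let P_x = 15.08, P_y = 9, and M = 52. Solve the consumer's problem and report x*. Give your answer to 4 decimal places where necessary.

Numerically: x* = 0, y* = 5.7778.

x* = 0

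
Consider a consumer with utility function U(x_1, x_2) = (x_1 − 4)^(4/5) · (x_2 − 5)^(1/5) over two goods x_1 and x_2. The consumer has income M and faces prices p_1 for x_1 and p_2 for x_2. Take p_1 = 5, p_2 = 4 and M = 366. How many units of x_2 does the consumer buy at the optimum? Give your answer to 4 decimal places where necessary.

x_2* = 21.3

Let x_1' = x_1−4, x_2' = x_2−5. MRS = 4·x_2'/x_1' = p_1/p_2.
Substituting into the budget: x_1* = 4 + 0.8·(M − 4·p_1 − 5·p_2)/p_1, and x_2* = 5 + 0.2·(…)/p_2.
Discretionary income = 366 − 4·5 − 5·4 = 326; x_2* = 5 + 0.2·326/4 = 21.3.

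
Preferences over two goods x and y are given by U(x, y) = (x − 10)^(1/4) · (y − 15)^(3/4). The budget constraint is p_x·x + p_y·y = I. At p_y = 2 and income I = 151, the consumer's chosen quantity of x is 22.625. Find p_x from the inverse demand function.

MRS = (1/3)·(y−15)/(x−10). Tangency with p_x/p_y gives y−15 = 3·(p_x/p_y)·(x−10).
Substituting into the budget: x* = 10 + 0.25·(I − 10·p_x − 15·p_y)/p_x, and y* = 15 + 0.75·(…)/p_y.
Set x* = 22.625 in the demand function and solve for p_x: p_x = 2.

p_x = 2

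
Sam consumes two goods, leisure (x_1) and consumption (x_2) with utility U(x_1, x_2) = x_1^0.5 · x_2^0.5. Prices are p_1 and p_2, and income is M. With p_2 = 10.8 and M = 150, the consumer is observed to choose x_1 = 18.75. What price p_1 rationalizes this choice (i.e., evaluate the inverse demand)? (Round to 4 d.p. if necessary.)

p_1 = 4

The MRS is x_2/x_1. Set MRS = p_1/p_2.
So 0.5·p_2·x_2 = 0.5·p_1·x_1; combined with the budget, a share 0.5 of income goes to x_1.
Demand: x_1*(p_1,p_2,M) = 0.5·M/p_1 and x_2* = 0.5·M/p_2.
Set x_1* = 18.75 in the demand function and solve for p_1: p_1 = 4.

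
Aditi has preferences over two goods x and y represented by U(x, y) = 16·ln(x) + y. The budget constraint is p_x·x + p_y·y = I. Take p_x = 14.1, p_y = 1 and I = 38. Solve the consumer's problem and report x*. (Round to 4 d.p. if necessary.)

MU_x = 16/x, MU_y = 1. Tangency: 16/x = p_x/p_y.
So x*(p_x,p_y) = 16·p_y/p_x, independent of income; and y* = (I − 16·p_y)/p_y.
At the given prices: x* = 16·1/14.1 = 1.1348.

x* = 1.1348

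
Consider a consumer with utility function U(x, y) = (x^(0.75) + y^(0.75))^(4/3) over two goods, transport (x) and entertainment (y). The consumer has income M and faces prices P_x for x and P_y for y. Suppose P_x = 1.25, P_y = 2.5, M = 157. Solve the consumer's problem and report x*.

Numerically y/x = 0.0625, so x* = 157/(1.25 + 2.5·0.0625) = 111.6444.

x* = 111.6444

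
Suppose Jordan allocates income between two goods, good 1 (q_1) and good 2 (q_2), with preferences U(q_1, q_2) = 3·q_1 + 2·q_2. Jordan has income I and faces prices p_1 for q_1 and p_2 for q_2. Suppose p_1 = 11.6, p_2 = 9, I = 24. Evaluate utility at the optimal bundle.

Linear utility — the consumer picks whichever good has higher MU/price: 3/11.6 = 0.2586 vs 2/9 = 0.2222.
q_1 gives more utility per dollar, so spend all income on q_1: q_1* = I/p_1, q_2* = 0.
Numerically: q_1* = 2.069, q_2* = 0.
Utility at the optimum: U(2.069, 0) = 6.2069.

V = 6.2069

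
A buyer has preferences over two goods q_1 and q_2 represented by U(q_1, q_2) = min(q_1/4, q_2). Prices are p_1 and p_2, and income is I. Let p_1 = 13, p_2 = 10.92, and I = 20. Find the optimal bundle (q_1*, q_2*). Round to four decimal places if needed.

Demand: q_1*(p_1,p_2,I) = 4·I/(4·p_1 + p_2), q_2* = I/(4·p_1 + p_2).
Here 4·13 + 10.92 = 62.92, giving q_1* = 1.2715 and q_2* = 0.3179.

q_1* = 1.2715, q_2* = 0.3179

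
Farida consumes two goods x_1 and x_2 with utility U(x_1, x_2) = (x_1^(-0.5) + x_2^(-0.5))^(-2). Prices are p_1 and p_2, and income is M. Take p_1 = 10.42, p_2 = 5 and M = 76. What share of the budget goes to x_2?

share on x_2 = 0.4391

MU_x_1 ∝ x_1^(-1.5), MU_x_2 ∝ x_2^(-1.5), so MRS = (x_2/x_1)^(1.5) = p_1/p_2.
Solve for the ratio: x_2/x_1 = [p_1/p_2]^(2/3).
With the ratio pinned down, the budget gives x_1* = M/(p_1 + p_2·(x_2/x_1)) and x_2* = (x_2/x_1)·x_1*.
Numerically x_2/x_1 = 1.631543, so x_1* = 76/(10.42 + 5·1.631543) = 4.0909 and x_2* = 1.631543·4.0909 = 6.6745.
Expenditure on x_2: 5·6.6745 = 33.3726; share = 0.4391.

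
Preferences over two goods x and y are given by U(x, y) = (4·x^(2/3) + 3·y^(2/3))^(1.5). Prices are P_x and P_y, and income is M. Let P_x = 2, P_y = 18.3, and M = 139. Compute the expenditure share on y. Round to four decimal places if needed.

With the ratio pinned down, the budget gives x* = M/(P_x + P_y·(y/x)) and y* = (y/x)·x*.
Numerically y/x = 0.000551, so x* = 139/(2 + 18.3·0.000551) = 69.1515 and y* = 0.000551·69.1515 = 0.0381.
Expenditure on y: 18.3·0.0381 = 0.6969; share = 0.005.

share on y = 0.005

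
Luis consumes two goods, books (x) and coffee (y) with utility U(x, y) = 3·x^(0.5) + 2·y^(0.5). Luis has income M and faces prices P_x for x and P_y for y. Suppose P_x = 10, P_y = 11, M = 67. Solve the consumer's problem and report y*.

y* = 1.7528

MRS = MU_x/MU_y = (3/2)·(y/x)^(0.5). Set equal to P_x/P_y.
Solve for the ratio: y/x = [(2/3)·P_x/P_y]^(2).
Substitute y = (y/x)·x into the budget: x* = M/(P_x + P_y·(y/x)).
Numerically y/x = 0.367309, so x* = 67/(10 + 11·0.367309) = 4.7719 and y* = 0.367309·4.7719 = 1.7528.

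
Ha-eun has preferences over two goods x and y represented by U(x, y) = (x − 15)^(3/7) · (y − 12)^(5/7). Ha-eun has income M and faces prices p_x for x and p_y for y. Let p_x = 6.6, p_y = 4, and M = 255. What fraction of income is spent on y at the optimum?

MRS = (3/5)·(y−12)/(x−15). Tangency with p_x/p_y gives y−12 = (5/3)·(p_x/p_y)·(x−15).
After buying the subsistence bundle (15, 12), a share 0.375 of the remaining income goes to x: x* = 15 + 0.375·(M − 15p_x − 12p_y)/p_x.
Discretionary income = 255 − 15·6.6 − 12·4 = 108; x* = 15 + 0.375·108/6.6 = 21.1364; y* = 12 + 0.625·108/4 = 28.875.
Expenditure on y: 4·28.875 = 115.5; share = 0.4529.

share on y = 0.4529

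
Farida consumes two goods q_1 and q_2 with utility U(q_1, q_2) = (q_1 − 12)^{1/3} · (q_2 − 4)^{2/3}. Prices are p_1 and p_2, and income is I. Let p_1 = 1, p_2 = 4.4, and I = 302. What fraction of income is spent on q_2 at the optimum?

share on q_2 = 0.6596

MRS = (1/2)·(q_2−4)/(q_1−12). Tangency with p_1/p_2 gives q_2−4 = 2·(p_1/p_2)·(q_1−12).
Substituting into the budget: q_1* = 12 + 1/3·(I − 12·p_1 − 4·p_2)/p_1, and q_2* = 4 + 2/3·(…)/p_2.
Discretionary income = 302 − 12·1 − 4·4.4 = 272.4; q_1* = 12 + 1/3·272.4/1 = 102.8; q_2* = 4 + 2/3·272.4/4.4 = 45.2727.
Expenditure on q_2: 4.4·45.2727 = 199.2; share = 0.6596.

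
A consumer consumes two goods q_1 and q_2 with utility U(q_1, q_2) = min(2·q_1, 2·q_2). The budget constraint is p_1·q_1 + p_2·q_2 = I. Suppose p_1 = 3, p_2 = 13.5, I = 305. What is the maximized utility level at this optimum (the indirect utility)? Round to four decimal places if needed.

Leontief preferences: the optimum is at the kink where q_1/2 = q_2/2, i.e. q_2 = q_1.
Budget: p_1·q_1 + p_2·q_1 = I, so (2·p_1 + 2·p_2)·q_1 = 2·I.
Demand: q_1*(p_1,p_2,I) = 2·I/(2·p_1 + 2·p_2), q_2* = 2·I/(2·p_1 + 2·p_2).
Here 2·3 + 2·13.5 = 33, giving q_1* = 18.4848 and q_2* = 18.4848.
Utility at the optimum: U(18.4848, 18.4848) = 36.9697.

V = 36.9697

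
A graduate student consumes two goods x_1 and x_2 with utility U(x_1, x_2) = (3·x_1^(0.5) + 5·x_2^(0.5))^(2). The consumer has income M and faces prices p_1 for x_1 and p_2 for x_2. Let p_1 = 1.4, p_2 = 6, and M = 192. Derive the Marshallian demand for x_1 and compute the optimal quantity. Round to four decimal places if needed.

x_1* = 83.2103

MU_x_1 ∝ 3·x_1^(-0.5), MU_x_2 ∝ 5·x_2^(-0.5), so MRS = (3/5)·(x_2/x_1)^(0.5) = p_1/p_2.
Hence x_2/x_1 = ((5/3)·p_1/p_2)^(1/(0.5)), i.e. raised to the 2 power.
Substitute x_2 = (x_2/x_1)·x_1 into the budget: x_1* = M/(p_1 + p_2·(x_2/x_1)).
Numerically x_2/x_1 = 0.151235, so x_1* = 192/(1.4 + 6·0.151235) = 83.2103.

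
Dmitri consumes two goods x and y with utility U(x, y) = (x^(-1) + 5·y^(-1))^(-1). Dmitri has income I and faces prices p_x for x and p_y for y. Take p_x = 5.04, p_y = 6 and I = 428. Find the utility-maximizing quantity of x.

x* = 24.688

MRS = MU_x/MU_y = (1/5)·(y/x)^(2). Set equal to p_x/p_y.
Hence y/x = (5·p_x/p_y)^(1/(2)), i.e. raised to the 0.5 power.
With the ratio pinned down, the budget gives x* = I/(p_x + p_y·(y/x)) and y* = (y/x)·x*.
Numerically y/x = 2.04939, so x* = 428/(5.04 + 6·2.04939) = 24.688.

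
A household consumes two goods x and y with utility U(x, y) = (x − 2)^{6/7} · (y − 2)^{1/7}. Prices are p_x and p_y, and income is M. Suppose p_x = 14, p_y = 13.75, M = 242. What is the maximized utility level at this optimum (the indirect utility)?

V = 8.8625

MRS = 6·(y−2)/(x−2). Tangency with p_x/p_y gives y−2 = (1/6)·(p_x/p_y)·(x−2).
Substituting into the budget: x* = 2 + 6/7·(M − 2·p_x − 2·p_y)/p_x, and y* = 2 + 1/7·(…)/p_y.
Discretionary income = 242 − 2·14 − 2·13.75 = 186.5; x* = 2 + 6/7·186.5/14 = 13.4184; y* = 2 + 1/7·186.5/13.75 = 3.9377.
Utility at the optimum: U(13.4184, 3.9377) = 8.8625.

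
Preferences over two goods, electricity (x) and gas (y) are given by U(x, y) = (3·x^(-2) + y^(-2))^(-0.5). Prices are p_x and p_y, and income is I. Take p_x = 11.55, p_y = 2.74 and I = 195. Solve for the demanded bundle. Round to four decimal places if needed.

x* = 13.3389, y* = 14.9402

MU_x ∝ 3·x^(-3), MU_y ∝ y^(-3), so MRS = 3·(y/x)^(3) = p_x/p_y.
Solve for the ratio: y/x = [(1/3)·p_x/p_y]^(1/3).
With the ratio pinned down, the budget gives x* = I/(p_x + p_y·(y/x)) and y* = (y/x)·x*.
Numerically y/x = 1.120048, so x* = 195/(11.55 + 2.74·1.120048) = 13.3389 and y* = 1.120048·13.3389 = 14.9402.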